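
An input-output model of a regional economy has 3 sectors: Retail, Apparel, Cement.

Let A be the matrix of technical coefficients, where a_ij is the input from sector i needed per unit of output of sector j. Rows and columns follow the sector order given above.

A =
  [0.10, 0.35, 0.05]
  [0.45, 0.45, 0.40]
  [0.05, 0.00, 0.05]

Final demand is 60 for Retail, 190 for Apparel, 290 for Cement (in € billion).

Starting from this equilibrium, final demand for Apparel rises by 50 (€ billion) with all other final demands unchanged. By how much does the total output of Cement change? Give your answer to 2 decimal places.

Δx_3 = 2.80

I − A =
  [   0.90    -0.35    -0.05]
  [  -0.45     0.55    -0.40]
  [  -0.05     0.00     0.95]
Cofactors of I−A, C_ij = (−1)^(i+j)·(minor ij) (rows/columns in the sector order above):
  C_11 = (0.55)(0.95) − (-0.40)(0.00) = 0.5225
  C_12 = −[(-0.45)(0.95) − (-0.40)(-0.05)] = 0.4475
  C_13 = (-0.45)(0.00) − (0.55)(-0.05) = 0.0275
  C_21 = −[(-0.35)(0.95) − (-0.05)(0.00)] = 0.3325
  C_22 = (0.90)(0.95) − (-0.05)(-0.05) = 0.8525
  C_23 = −[(0.90)(0.00) − (-0.35)(-0.05)] = 0.0175
  C_31 = (-0.35)(-0.40) − (-0.05)(0.55) = 0.1675
  C_32 = −[(0.90)(-0.40) − (-0.05)(-0.45)] = 0.3825
  C_33 = (0.90)(0.55) − (-0.35)(-0.45) = 0.3375
det(I−A) = Σ_j (I−A)_1j·C_1j = (0.90)(0.5225) + (-0.35)(0.4475) + (-0.05)(0.0275) = 0.31225
adj(I−A) = Cᵀ =
  [ 0.5225   0.3325   0.1675]
  [ 0.4475   0.8525   0.3825]
  [ 0.0275   0.0175   0.3375]
(I − A)⁻¹ = adj(I−A) / det(I−A) ≈
  [   1.6733     1.0649     0.5364]
  [   1.4331     2.7302     1.2250]
  [   0.0881     0.0560     1.0809]
Δx = (I − A)⁻¹ Δd with Δd having +50 in the Apparel component and 0 elsewhere.
So Δx_3 = L_32 · (+50), where L_32 = adj(I−A)_32 / det(I−A) = 0.0175 / 0.31225.
Δx_3 = 0.0175 × (+50) / 0.31225 = 0.875 / 0.31225 ≈ 2.80.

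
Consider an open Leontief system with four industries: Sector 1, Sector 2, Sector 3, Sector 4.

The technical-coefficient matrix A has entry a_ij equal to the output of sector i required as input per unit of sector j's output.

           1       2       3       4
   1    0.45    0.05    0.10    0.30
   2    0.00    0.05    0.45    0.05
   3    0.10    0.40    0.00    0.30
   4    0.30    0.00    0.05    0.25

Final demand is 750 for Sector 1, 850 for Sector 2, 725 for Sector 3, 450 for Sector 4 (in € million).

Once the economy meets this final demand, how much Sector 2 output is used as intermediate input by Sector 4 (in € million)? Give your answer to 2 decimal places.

z_24 = 100.82

I − A =
  [   0.55    -0.05    -0.10    -0.30]
  [   0.00     0.95    -0.45    -0.05]
  [  -0.10    -0.40     1.00    -0.30]
  [  -0.30     0.00    -0.05     0.75]
Compute the cofactors C_ij = (−1)^(i+j)·(3×3 minor ij) of I−A; the adjugate is their transpose:
adj(I−A) = Cᵀ =
  [ 0.562250   0.072750   0.102500   0.270750]
  [ 0.089500   0.296250   0.148000   0.114750]
  [ 0.162750   0.137250   0.305625   0.196500]
  [ 0.235750   0.038250   0.061375   0.411750]
det(I−A) = Σ_j (I−A)_1j·C_1j = (0.55)(0.562250) + (-0.05)(0.089500) + (-0.10)(0.162750) + (-0.30)(0.235750) = 0.2177625
(I − A)⁻¹ = adj(I−A) / det(I−A) ≈
  [   2.5819     0.3341     0.4707     1.2433]
  [   0.4110     1.3604     0.6796     0.5270]
  [   0.7474     0.6303     1.4035     0.9024]
  [   1.0826     0.1757     0.2818     1.8908]
First solve x = (I − A)⁻¹ d = adj(I−A)·d / det(I−A); in particular x_4 = (0.235750·750 + 0.038250·850 + 0.061375·725 + 0.411750·450) / 0.2177625 = 439.109375 / 0.2177625 ≈ 2016.4600.
Intermediate flow from 2 to 4: z_24 = a_24 · x_4 = 0.05 × 439.109375 / 0.2177625 = 21.95546875 / 0.2177625 ≈ 100.82.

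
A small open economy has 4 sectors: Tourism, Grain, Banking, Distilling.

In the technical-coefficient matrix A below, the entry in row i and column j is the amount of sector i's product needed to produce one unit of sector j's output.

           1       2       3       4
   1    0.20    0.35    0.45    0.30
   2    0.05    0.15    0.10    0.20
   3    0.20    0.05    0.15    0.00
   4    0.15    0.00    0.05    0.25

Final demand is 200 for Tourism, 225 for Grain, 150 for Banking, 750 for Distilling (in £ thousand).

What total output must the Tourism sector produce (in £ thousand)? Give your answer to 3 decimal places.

I − A =
  [   0.80    -0.35    -0.45    -0.30]
  [  -0.05     0.85    -0.10    -0.20]
  [  -0.20    -0.05     0.85     0.00]
  [  -0.15     0.00    -0.05     0.75]
Compute the cofactors C_ij = (−1)^(i+j)·(3×3 minor ij) of I−A; the adjugate is their transpose:
adj(I−A) = Cᵀ =
  [ 0.537625   0.240750   0.329375   0.279250]
  [ 0.074375   0.401250   0.094625   0.136750]
  [ 0.130875   0.080250   0.448125   0.073750]
  [ 0.116250   0.053500   0.095750   0.474500]
det(I−A) = Σ_j (I−A)_1j·C_1j = (0.80)(0.537625) + (-0.35)(0.074375) + (-0.45)(0.130875) + (-0.30)(0.116250) = 0.3103
(I − A)⁻¹ = adj(I−A) / det(I−A) ≈
  [   1.7326     0.7759     1.0615     0.8999]
  [   0.2397     1.2931     0.3049     0.4407]
  [   0.4218     0.2586     1.4442     0.2377]
  [   0.3746     0.1724     0.3086     1.5292]
x = (I − A)⁻¹ d = adj(I−A)·d / det(I−A), with det(I−A) = 0.3103:
  x_1 = (0.537625·200 + 0.240750·225 + 0.329375·150 + 0.279250·750) / 0.3103 = 420.5375 / 0.3103 ≈ 1355.261
  x_2 = (0.074375·200 + 0.401250·225 + 0.094625·150 + 0.136750·750) / 0.3103 = 221.9125 / 0.3103 ≈ 715.155
  x_3 = (0.130875·200 + 0.080250·225 + 0.448125·150 + 0.073750·750) / 0.3103 = 166.7625 / 0.3103 ≈ 537.423
  x_4 = (0.116250·200 + 0.053500·225 + 0.095750·150 + 0.474500·750) / 0.3103 = 405.525 / 0.3103 ≈ 1306.880

x_1 = 1355.261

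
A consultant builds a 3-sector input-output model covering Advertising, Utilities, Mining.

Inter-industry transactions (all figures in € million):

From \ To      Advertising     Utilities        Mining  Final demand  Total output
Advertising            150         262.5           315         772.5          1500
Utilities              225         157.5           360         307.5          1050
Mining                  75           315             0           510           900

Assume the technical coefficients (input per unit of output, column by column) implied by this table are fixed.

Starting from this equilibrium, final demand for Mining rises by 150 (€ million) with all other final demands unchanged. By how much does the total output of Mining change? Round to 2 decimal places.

Δx_3 = 186.90

Technical coefficients a_ij = z_ij / X_j:
  a_11 = 150/1500 = 0.10, a_21 = 225/1500 = 0.15, a_31 = 75/1500 = 0.05
  a_12 = 262.5/1050 = 0.25, a_22 = 157.5/1050 = 0.15, a_32 = 315/1050 = 0.30
  a_13 = 315/900 = 0.35, a_23 = 360/900 = 0.40, a_33 = 0/900 = 0.00
I − A =
  [   0.90    -0.25    -0.35]
  [  -0.15     0.85    -0.40]
  [  -0.05    -0.30     1.00]
Cofactors of I−A, C_ij = (−1)^(i+j)·(minor ij) (rows/columns in the sector order above):
  C_11 = (0.85)(1.00) − (-0.40)(-0.30) = 0.7300
  C_12 = −[(-0.15)(1.00) − (-0.40)(-0.05)] = 0.1700
  C_13 = (-0.15)(-0.30) − (0.85)(-0.05) = 0.0875
  C_21 = −[(-0.25)(1.00) − (-0.35)(-0.30)] = 0.3550
  C_22 = (0.90)(1.00) − (-0.35)(-0.05) = 0.8825
  C_23 = −[(0.90)(-0.30) − (-0.25)(-0.05)] = 0.2825
  C_31 = (-0.25)(-0.40) − (-0.35)(0.85) = 0.3975
  C_32 = −[(0.90)(-0.40) − (-0.35)(-0.15)] = 0.4125
  C_33 = (0.90)(0.85) − (-0.25)(-0.15) = 0.7275
det(I−A) = Σ_j (I−A)_1j·C_1j = (0.90)(0.7300) + (-0.25)(0.1700) + (-0.35)(0.0875) = 0.583875
adj(I−A) = Cᵀ =
  [ 0.7300   0.3550   0.3975]
  [ 0.1700   0.8825   0.4125]
  [ 0.0875   0.2825   0.7275]
(I − A)⁻¹ = adj(I−A) / det(I−A) ≈
  [   1.2503     0.6080     0.6808]
  [   0.2912     1.5115     0.7065]
  [   0.1499     0.4838     1.2460]
Δx = (I − A)⁻¹ Δd with Δd having +150 in the Mining component and 0 elsewhere.
So Δx_3 = L_33 · (+150), where L_33 = adj(I−A)_33 / det(I−A) = 0.7275 / 0.583875.
Δx_3 = 0.7275 × (+150) / 0.583875 = 109.125 / 0.583875 ≈ 186.90.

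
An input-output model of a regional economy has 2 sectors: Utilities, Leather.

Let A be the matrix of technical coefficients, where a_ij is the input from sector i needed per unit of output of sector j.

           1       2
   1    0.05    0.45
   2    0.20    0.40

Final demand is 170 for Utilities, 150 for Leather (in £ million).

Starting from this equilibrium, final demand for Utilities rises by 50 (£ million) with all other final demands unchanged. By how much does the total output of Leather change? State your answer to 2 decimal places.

Δx_2 = 20.83

I − A =
  [   0.95    -0.45]
  [  -0.20     0.60]
det(I−A) = (0.95)(0.60) − (-0.45)(-0.20) = 0.4800
adj(I−A) = [[0.60, 0.45], [0.20, 0.95]]
(I − A)⁻¹ = adj(I−A) / det(I−A) ≈
  [   1.2500     0.9375]
  [   0.4167     1.9792]
Δx = (I − A)⁻¹ Δd with Δd having +50 in the Utilities component and 0 elsewhere.
So Δx_2 = L_21 · (+50), where L_21 = adj(I−A)_21 / det(I−A) = 0.20 / 0.4800.
Δx_2 = 0.20 × (+50) / 0.4800 = 10.00 / 0.4800 ≈ 20.83.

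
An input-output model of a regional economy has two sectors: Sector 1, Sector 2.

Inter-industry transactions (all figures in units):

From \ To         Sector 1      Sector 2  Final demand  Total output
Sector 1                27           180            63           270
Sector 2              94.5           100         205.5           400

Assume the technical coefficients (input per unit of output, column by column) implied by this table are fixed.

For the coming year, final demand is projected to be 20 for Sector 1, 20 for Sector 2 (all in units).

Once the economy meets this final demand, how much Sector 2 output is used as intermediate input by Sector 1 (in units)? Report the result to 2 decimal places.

Technical coefficients a_ij = z_ij / X_j:
  a_11 = 27/270 = 0.10, a_21 = 94.5/270 = 0.35
  a_12 = 180/400 = 0.45, a_22 = 100/400 = 0.25
I − A =
  [   0.90    -0.45]
  [  -0.35     0.75]
det(I−A) = (0.90)(0.75) − (-0.45)(-0.35) = 0.5175
adj(I−A) = [[0.75, 0.45], [0.35, 0.90]]
(I − A)⁻¹ = adj(I−A) / det(I−A) ≈
  [   1.4493     0.8696]
  [   0.6763     1.7391]
First solve x = (I − A)⁻¹ d = adj(I−A)·d / det(I−A); in particular x_1 = (0.75·20 + 0.45·20) / 0.5175 = 24.00 / 0.5175 ≈ 46.3768.
Intermediate flow from 2 to 1: z_21 = a_21 · x_1 = 0.35 × 24.00 / 0.5175 = 8.40 / 0.5175 ≈ 16.23.

z_21 = 16.23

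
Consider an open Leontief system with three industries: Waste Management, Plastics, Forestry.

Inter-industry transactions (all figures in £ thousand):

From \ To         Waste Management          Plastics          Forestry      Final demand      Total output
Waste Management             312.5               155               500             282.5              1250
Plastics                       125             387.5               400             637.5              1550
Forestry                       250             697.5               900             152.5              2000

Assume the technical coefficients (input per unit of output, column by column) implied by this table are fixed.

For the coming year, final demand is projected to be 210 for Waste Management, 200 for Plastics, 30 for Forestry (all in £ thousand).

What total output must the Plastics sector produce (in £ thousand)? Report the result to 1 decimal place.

Technical coefficients a_ij = z_ij / X_j:
  a_11 = 312.5/1250 = 0.25, a_21 = 125/1250 = 0.10, a_31 = 250/1250 = 0.20
  a_12 = 155/1550 = 0.10, a_22 = 387.5/1550 = 0.25, a_32 = 697.5/1550 = 0.45
  a_13 = 500/2000 = 0.25, a_23 = 400/2000 = 0.20, a_33 = 900/2000 = 0.45
I − A =
  [   0.75    -0.10    -0.25]
  [  -0.10     0.75    -0.20]
  [  -0.20    -0.45     0.55]
Cofactors of I−A, C_ij = (−1)^(i+j)·(minor ij) (rows/columns in the sector order above):
  C_11 = (0.75)(0.55) − (-0.20)(-0.45) = 0.3225
  C_12 = −[(-0.10)(0.55) − (-0.20)(-0.20)] = 0.0950
  C_13 = (-0.10)(-0.45) − (0.75)(-0.20) = 0.1950
  C_21 = −[(-0.10)(0.55) − (-0.25)(-0.45)] = 0.1675
  C_22 = (0.75)(0.55) − (-0.25)(-0.20) = 0.3625
  C_23 = −[(0.75)(-0.45) − (-0.10)(-0.20)] = 0.3575
  C_31 = (-0.10)(-0.20) − (-0.25)(0.75) = 0.2075
  C_32 = −[(0.75)(-0.20) − (-0.25)(-0.10)] = 0.1750
  C_33 = (0.75)(0.75) − (-0.10)(-0.10) = 0.5525
det(I−A) = Σ_j (I−A)_1j·C_1j = (0.75)(0.3225) + (-0.10)(0.0950) + (-0.25)(0.1950) = 0.183625
adj(I−A) = Cᵀ =
  [ 0.3225   0.1675   0.2075]
  [ 0.0950   0.3625   0.1750]
  [ 0.1950   0.3575   0.5525]
(I − A)⁻¹ = adj(I−A) / det(I−A) ≈
  [   1.7563     0.9122     1.1300]
  [   0.5174     1.9741     0.9530]
  [   1.0619     1.9469     3.0088]
x = (I − A)⁻¹ d = adj(I−A)·d / det(I−A), with det(I−A) = 0.183625:
  x_1 = (0.3225·210 + 0.1675·200 + 0.2075·30) / 0.183625 = 107.45 / 0.183625 ≈ 585.2
  x_2 = (0.0950·210 + 0.3625·200 + 0.1750·30) / 0.183625 = 97.70 / 0.183625 ≈ 532.1
  x_3 = (0.1950·210 + 0.3575·200 + 0.5525·30) / 0.183625 = 129.025 / 0.183625 ≈ 702.7

x_2 = 532.1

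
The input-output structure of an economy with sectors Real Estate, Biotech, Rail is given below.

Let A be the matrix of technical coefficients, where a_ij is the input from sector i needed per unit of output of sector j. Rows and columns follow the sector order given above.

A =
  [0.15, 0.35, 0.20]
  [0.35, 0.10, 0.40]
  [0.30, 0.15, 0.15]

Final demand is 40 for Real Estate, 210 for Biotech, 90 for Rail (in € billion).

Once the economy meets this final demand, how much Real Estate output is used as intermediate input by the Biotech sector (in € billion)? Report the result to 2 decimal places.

z_12 = 173.57

I − A =
  [   0.85    -0.35    -0.20]
  [  -0.35     0.90    -0.40]
  [  -0.30    -0.15     0.85]
Cofactors of I−A, C_ij = (−1)^(i+j)·(minor ij) (rows/columns in the sector order above):
  C_11 = (0.90)(0.85) − (-0.40)(-0.15) = 0.7050
  C_12 = −[(-0.35)(0.85) − (-0.40)(-0.30)] = 0.4175
  C_13 = (-0.35)(-0.15) − (0.90)(-0.30) = 0.3225
  C_21 = −[(-0.35)(0.85) − (-0.20)(-0.15)] = 0.3275
  C_22 = (0.85)(0.85) − (-0.20)(-0.30) = 0.6625
  C_23 = −[(0.85)(-0.15) − (-0.35)(-0.30)] = 0.2325
  C_31 = (-0.35)(-0.40) − (-0.20)(0.90) = 0.3200
  C_32 = −[(0.85)(-0.40) − (-0.20)(-0.35)] = 0.4100
  C_33 = (0.85)(0.90) − (-0.35)(-0.35) = 0.6425
det(I−A) = Σ_j (I−A)_1j·C_1j = (0.85)(0.7050) + (-0.35)(0.4175) + (-0.20)(0.3225) = 0.388625
adj(I−A) = Cᵀ =
  [ 0.7050   0.3275   0.3200]
  [ 0.4175   0.6625   0.4100]
  [ 0.3225   0.2325   0.6425]
(I − A)⁻¹ = adj(I−A) / det(I−A) ≈
  [   1.8141     0.8427     0.8234]
  [   1.0743     1.7047     1.0550]
  [   0.8298     0.5983     1.6533]
First solve x = (I − A)⁻¹ d = adj(I−A)·d / det(I−A); in particular x_2 = (0.4175·40 + 0.6625·210 + 0.4100·90) / 0.388625 = 192.725 / 0.388625 ≈ 495.9151.
Intermediate flow from 1 to 2: z_12 = a_12 · x_2 = 0.35 × 192.725 / 0.388625 = 67.45375 / 0.388625 ≈ 173.57.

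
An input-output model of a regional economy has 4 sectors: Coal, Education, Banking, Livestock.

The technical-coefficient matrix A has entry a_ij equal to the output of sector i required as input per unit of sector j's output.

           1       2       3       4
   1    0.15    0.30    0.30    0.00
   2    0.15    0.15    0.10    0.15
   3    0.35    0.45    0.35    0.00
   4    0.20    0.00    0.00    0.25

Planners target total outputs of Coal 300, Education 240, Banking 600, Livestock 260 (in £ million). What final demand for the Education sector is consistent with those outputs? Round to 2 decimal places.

d_2 = 60.00

I − A =
  [   0.85    -0.30    -0.30     0.00]
  [  -0.15     0.85    -0.10    -0.15]
  [  -0.35    -0.45     0.65     0.00]
  [  -0.20     0.00     0.00     0.75]
d = (I − A) x:
  d_1 = (+0.85)·300 + (-0.30)·240 + (-0.30)·600 + (+0.00)·260 = 3.00
  d_2 = (-0.15)·300 + (+0.85)·240 + (-0.10)·600 + (-0.15)·260 = 60.00
  d_3 = (-0.35)·300 + (-0.45)·240 + (+0.65)·600 + (+0.00)·260 = 177.00
  d_4 = (-0.20)·300 + (+0.00)·240 + (+0.00)·600 + (+0.75)·260 = 135.00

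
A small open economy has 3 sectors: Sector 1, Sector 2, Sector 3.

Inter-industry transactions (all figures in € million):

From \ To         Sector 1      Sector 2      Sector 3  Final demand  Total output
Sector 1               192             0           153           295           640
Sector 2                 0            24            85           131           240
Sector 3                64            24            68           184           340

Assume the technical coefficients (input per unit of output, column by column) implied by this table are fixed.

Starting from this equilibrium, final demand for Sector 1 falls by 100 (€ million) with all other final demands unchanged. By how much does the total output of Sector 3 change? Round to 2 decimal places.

Δx_3 = -20.18

Technical coefficients a_ij = z_ij / X_j:
  a_11 = 192/640 = 0.30, a_21 = 0/640 = 0.00, a_31 = 64/640 = 0.10
  a_12 = 0/240 = 0.00, a_22 = 24/240 = 0.10, a_32 = 24/240 = 0.10
  a_13 = 153/340 = 0.45, a_23 = 85/340 = 0.25, a_33 = 68/340 = 0.20
I − A =
  [   0.70     0.00    -0.45]
  [   0.00     0.90    -0.25]
  [  -0.10    -0.10     0.80]
Cofactors of I−A, C_ij = (−1)^(i+j)·(minor ij) (rows/columns in the sector order above):
  C_11 = (0.90)(0.80) − (-0.25)(-0.10) = 0.6950
  C_12 = −[(0.00)(0.80) − (-0.25)(-0.10)] = 0.0250
  C_13 = (0.00)(-0.10) − (0.90)(-0.10) = 0.0900
  C_21 = −[(0.00)(0.80) − (-0.45)(-0.10)] = 0.0450
  C_22 = (0.70)(0.80) − (-0.45)(-0.10) = 0.5150
  C_23 = −[(0.70)(-0.10) − (0.00)(-0.10)] = 0.0700
  C_31 = (0.00)(-0.25) − (-0.45)(0.90) = 0.4050
  C_32 = −[(0.70)(-0.25) − (-0.45)(0.00)] = 0.1750
  C_33 = (0.70)(0.90) − (0.00)(0.00) = 0.6300
det(I−A) = Σ_j (I−A)_1j·C_1j = (0.70)(0.6950) + (0.00)(0.0250) + (-0.45)(0.0900) = 0.4460
adj(I−A) = Cᵀ =
  [ 0.6950   0.0450   0.4050]
  [ 0.0250   0.5150   0.1750]
  [ 0.0900   0.0700   0.6300]
(I − A)⁻¹ = adj(I−A) / det(I−A) ≈
  [   1.5583     0.1009     0.9081]
  [   0.0561     1.1547     0.3924]
  [   0.2018     0.1570     1.4126]
Δx = (I − A)⁻¹ Δd with Δd having -100 in the Sector 1 component and 0 elsewhere.
So Δx_3 = L_31 · (-100), where L_31 = adj(I−A)_31 / det(I−A) = 0.0900 / 0.4460.
Δx_3 = 0.0900 × (-100) / 0.4460 = -9.00 / 0.4460 ≈ -20.18.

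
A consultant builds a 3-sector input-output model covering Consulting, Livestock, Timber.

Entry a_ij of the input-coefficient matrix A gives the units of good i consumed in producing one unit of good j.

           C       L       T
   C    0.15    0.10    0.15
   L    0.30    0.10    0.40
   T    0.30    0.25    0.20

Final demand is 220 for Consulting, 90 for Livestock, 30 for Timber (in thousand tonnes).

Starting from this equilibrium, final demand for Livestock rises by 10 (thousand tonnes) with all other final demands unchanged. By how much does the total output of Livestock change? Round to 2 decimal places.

Δx_L = 14.46

I − A =
  [   0.85    -0.10    -0.15]
  [  -0.30     0.90    -0.40]
  [  -0.30    -0.25     0.80]
Cofactors of I−A, C_ij = (−1)^(i+j)·(minor ij) (rows/columns in the sector order above):
  C_11 = (0.90)(0.80) − (-0.40)(-0.25) = 0.6200
  C_12 = −[(-0.30)(0.80) − (-0.40)(-0.30)] = 0.3600
  C_13 = (-0.30)(-0.25) − (0.90)(-0.30) = 0.3450
  C_21 = −[(-0.10)(0.80) − (-0.15)(-0.25)] = 0.1175
  C_22 = (0.85)(0.80) − (-0.15)(-0.30) = 0.6350
  C_23 = −[(0.85)(-0.25) − (-0.10)(-0.30)] = 0.2425
  C_31 = (-0.10)(-0.40) − (-0.15)(0.90) = 0.1750
  C_32 = −[(0.85)(-0.40) − (-0.15)(-0.30)] = 0.3850
  C_33 = (0.85)(0.90) − (-0.10)(-0.30) = 0.7350
det(I−A) = Σ_j (I−A)_1j·C_1j = (0.85)(0.6200) + (-0.10)(0.3600) + (-0.15)(0.3450) = 0.43925
adj(I−A) = Cᵀ =
  [ 0.6200   0.1175   0.1750]
  [ 0.3600   0.6350   0.3850]
  [ 0.3450   0.2425   0.7350]
(I − A)⁻¹ = adj(I−A) / det(I−A) ≈
  [   1.4115     0.2675     0.3984]
  [   0.8196     1.4456     0.8765]
  [   0.7854     0.5521     1.6733]
Δx = (I − A)⁻¹ Δd with Δd having +10 in the Livestock component and 0 elsewhere.
So Δx_L = L_LL · (+10), where L_LL = adj(I−A)_LL / det(I−A) = 0.6350 / 0.43925.
Δx_L = 0.6350 × (+10) / 0.43925 = 6.35 / 0.43925 ≈ 14.46.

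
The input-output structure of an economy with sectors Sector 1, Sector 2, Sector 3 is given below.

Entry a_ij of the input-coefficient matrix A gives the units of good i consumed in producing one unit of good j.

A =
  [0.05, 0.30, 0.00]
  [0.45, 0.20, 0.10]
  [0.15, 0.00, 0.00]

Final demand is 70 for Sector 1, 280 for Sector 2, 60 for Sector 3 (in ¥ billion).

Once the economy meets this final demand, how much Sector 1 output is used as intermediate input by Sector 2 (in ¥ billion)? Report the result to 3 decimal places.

I − A =
  [   0.95    -0.30     0.00]
  [  -0.45     0.80    -0.10]
  [  -0.15     0.00     1.00]
Cofactors of I−A, C_ij = (−1)^(i+j)·(minor ij) (rows/columns in the sector order above):
  C_11 = (0.80)(1.00) − (-0.10)(0.00) = 0.8000
  C_12 = −[(-0.45)(1.00) − (-0.10)(-0.15)] = 0.4650
  C_13 = (-0.45)(0.00) − (0.80)(-0.15) = 0.1200
  C_21 = −[(-0.30)(1.00) − (0.00)(0.00)] = 0.3000
  C_22 = (0.95)(1.00) − (0.00)(-0.15) = 0.9500
  C_23 = −[(0.95)(0.00) − (-0.30)(-0.15)] = 0.0450
  C_31 = (-0.30)(-0.10) − (0.00)(0.80) = 0.0300
  C_32 = −[(0.95)(-0.10) − (0.00)(-0.45)] = 0.0950
  C_33 = (0.95)(0.80) − (-0.30)(-0.45) = 0.6250
det(I−A) = Σ_j (I−A)_1j·C_1j = (0.95)(0.8000) + (-0.30)(0.4650) + (0.00)(0.1200) = 0.6205
adj(I−A) = Cᵀ =
  [ 0.8000   0.3000   0.0300]
  [ 0.4650   0.9500   0.0950]
  [ 0.1200   0.0450   0.6250]
(I − A)⁻¹ = adj(I−A) / det(I−A) ≈
  [   1.2893     0.4835     0.0483]
  [   0.7494     1.5310     0.1531]
  [   0.1934     0.0725     1.0073]
First solve x = (I − A)⁻¹ d = adj(I−A)·d / det(I−A); in particular x_2 = (0.4650·70 + 0.9500·280 + 0.0950·60) / 0.6205 = 304.25 / 0.6205 ≈ 490.33038.
Intermediate flow from 1 to 2: z_12 = a_12 · x_2 = 0.30 × 304.25 / 0.6205 = 91.275 / 0.6205 ≈ 147.099.

z_12 = 147.099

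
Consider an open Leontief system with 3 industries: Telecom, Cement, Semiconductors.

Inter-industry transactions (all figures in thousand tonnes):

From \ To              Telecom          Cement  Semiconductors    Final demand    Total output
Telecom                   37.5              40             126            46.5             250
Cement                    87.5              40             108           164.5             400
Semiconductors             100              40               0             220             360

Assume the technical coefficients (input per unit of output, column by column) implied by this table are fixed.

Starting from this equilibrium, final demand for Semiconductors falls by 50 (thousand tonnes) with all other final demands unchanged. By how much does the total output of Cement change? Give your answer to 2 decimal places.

Δx_2 = -34.06

Technical coefficients a_ij = z_ij / X_j:
  a_11 = 37.5/250 = 0.15, a_21 = 87.5/250 = 0.35, a_31 = 100/250 = 0.40
  a_12 = 40/400 = 0.10, a_22 = 40/400 = 0.10, a_32 = 40/400 = 0.10
  a_13 = 126/360 = 0.35, a_23 = 108/360 = 0.30, a_33 = 0/360 = 0.00
I − A =
  [   0.85    -0.10    -0.35]
  [  -0.35     0.90    -0.30]
  [  -0.40    -0.10     1.00]
Cofactors of I−A, C_ij = (−1)^(i+j)·(minor ij) (rows/columns in the sector order above):
  C_11 = (0.90)(1.00) − (-0.30)(-0.10) = 0.8700
  C_12 = −[(-0.35)(1.00) − (-0.30)(-0.40)] = 0.4700
  C_13 = (-0.35)(-0.10) − (0.90)(-0.40) = 0.3950
  C_21 = −[(-0.10)(1.00) − (-0.35)(-0.10)] = 0.1350
  C_22 = (0.85)(1.00) − (-0.35)(-0.40) = 0.7100
  C_23 = −[(0.85)(-0.10) − (-0.10)(-0.40)] = 0.1250
  C_31 = (-0.10)(-0.30) − (-0.35)(0.90) = 0.3450
  C_32 = −[(0.85)(-0.30) − (-0.35)(-0.35)] = 0.3775
  C_33 = (0.85)(0.90) − (-0.10)(-0.35) = 0.7300
det(I−A) = Σ_j (I−A)_1j·C_1j = (0.85)(0.8700) + (-0.10)(0.4700) + (-0.35)(0.3950) = 0.55425
adj(I−A) = Cᵀ =
  [ 0.8700   0.1350   0.3450]
  [ 0.4700   0.7100   0.3775]
  [ 0.3950   0.1250   0.7300]
(I − A)⁻¹ = adj(I−A) / det(I−A) ≈
  [   1.5697     0.2436     0.6225]
  [   0.8480     1.2810     0.6811]
  [   0.7127     0.2255     1.3171]
Δx = (I − A)⁻¹ Δd with Δd having -50 in the Semiconductors component and 0 elsewhere.
So Δx_2 = L_23 · (-50), where L_23 = adj(I−A)_23 / det(I−A) = 0.3775 / 0.55425.
Δx_2 = 0.3775 × (-50) / 0.55425 = -18.875 / 0.55425 ≈ -34.06.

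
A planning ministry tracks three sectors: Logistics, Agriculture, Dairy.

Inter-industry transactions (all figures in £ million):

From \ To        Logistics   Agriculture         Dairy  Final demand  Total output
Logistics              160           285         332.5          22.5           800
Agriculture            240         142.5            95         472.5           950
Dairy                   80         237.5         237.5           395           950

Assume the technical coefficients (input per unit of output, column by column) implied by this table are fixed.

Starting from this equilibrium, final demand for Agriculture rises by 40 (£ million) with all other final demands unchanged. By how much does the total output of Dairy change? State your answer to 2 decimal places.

Technical coefficients a_ij = z_ij / X_j:
  a_LL = 160/800 = 0.20, a_AL = 240/800 = 0.30, a_DL = 80/800 = 0.10
  a_LA = 285/950 = 0.30, a_AA = 142.5/950 = 0.15, a_DA = 237.5/950 = 0.25
  a_LD = 332.5/950 = 0.35, a_AD = 95/950 = 0.10, a_DD = 237.5/950 = 0.25
I − A =
  [   0.80    -0.30    -0.35]
  [  -0.30     0.85    -0.10]
  [  -0.10    -0.25     0.75]
Cofactors of I−A, C_ij = (−1)^(i+j)·(minor ij) (rows/columns in the sector order above):
  C_11 = (0.85)(0.75) − (-0.10)(-0.25) = 0.6125
  C_12 = −[(-0.30)(0.75) − (-0.10)(-0.10)] = 0.2350
  C_13 = (-0.30)(-0.25) − (0.85)(-0.10) = 0.1600
  C_21 = −[(-0.30)(0.75) − (-0.35)(-0.25)] = 0.3125
  C_22 = (0.80)(0.75) − (-0.35)(-0.10) = 0.5650
  C_23 = −[(0.80)(-0.25) − (-0.30)(-0.10)] = 0.2300
  C_31 = (-0.30)(-0.10) − (-0.35)(0.85) = 0.3275
  C_32 = −[(0.80)(-0.10) − (-0.35)(-0.30)] = 0.1850
  C_33 = (0.80)(0.85) − (-0.30)(-0.30) = 0.5900
det(I−A) = Σ_j (I−A)_1j·C_1j = (0.80)(0.6125) + (-0.30)(0.2350) + (-0.35)(0.1600) = 0.3635
adj(I−A) = Cᵀ =
  [ 0.6125   0.3125   0.3275]
  [ 0.2350   0.5650   0.1850]
  [ 0.1600   0.2300   0.5900]
(I − A)⁻¹ = adj(I−A) / det(I−A) ≈
  [   1.6850     0.8597     0.9010]
  [   0.6465     1.5543     0.5089]
  [   0.4402     0.6327     1.6231]
Δx = (I − A)⁻¹ Δd with Δd having +40 in the Agriculture component and 0 elsewhere.
So Δx_D = L_DA · (+40), where L_DA = adj(I−A)_DA / det(I−A) = 0.2300 / 0.3635.
Δx_D = 0.2300 × (+40) / 0.3635 = 9.20 / 0.3635 ≈ 25.31.

Δx_D = 25.31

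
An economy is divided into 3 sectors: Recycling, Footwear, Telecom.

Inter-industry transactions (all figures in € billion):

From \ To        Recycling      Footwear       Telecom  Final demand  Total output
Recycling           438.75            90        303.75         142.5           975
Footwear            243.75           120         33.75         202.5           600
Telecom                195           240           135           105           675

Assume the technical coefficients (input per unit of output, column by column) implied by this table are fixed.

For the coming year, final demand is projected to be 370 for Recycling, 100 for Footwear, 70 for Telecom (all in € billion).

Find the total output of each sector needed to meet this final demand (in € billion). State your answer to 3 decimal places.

x_1 = 1481.169, x_2 = 636.364, x_3 = 775.974

Technical coefficients a_ij = z_ij / X_j:
  a_11 = 438.75/975 = 0.45, a_21 = 243.75/975 = 0.25, a_31 = 195/975 = 0.20
  a_12 = 90/600 = 0.15, a_22 = 120/600 = 0.20, a_32 = 240/600 = 0.40
  a_13 = 303.75/675 = 0.45, a_23 = 33.75/675 = 0.05, a_33 = 135/675 = 0.20
I − A =
  [   0.55    -0.15    -0.45]
  [  -0.25     0.80    -0.05]
  [  -0.20    -0.40     0.80]
Cofactors of I−A, C_ij = (−1)^(i+j)·(minor ij) (rows/columns in the sector order above):
  C_11 = (0.80)(0.80) − (-0.05)(-0.40) = 0.6200
  C_12 = −[(-0.25)(0.80) − (-0.05)(-0.20)] = 0.2100
  C_13 = (-0.25)(-0.40) − (0.80)(-0.20) = 0.2600
  C_21 = −[(-0.15)(0.80) − (-0.45)(-0.40)] = 0.3000
  C_22 = (0.55)(0.80) − (-0.45)(-0.20) = 0.3500
  C_23 = −[(0.55)(-0.40) − (-0.15)(-0.20)] = 0.2500
  C_31 = (-0.15)(-0.05) − (-0.45)(0.80) = 0.3675
  C_32 = −[(0.55)(-0.05) − (-0.45)(-0.25)] = 0.1400
  C_33 = (0.55)(0.80) − (-0.15)(-0.25) = 0.4025
det(I−A) = Σ_j (I−A)_1j·C_1j = (0.55)(0.6200) + (-0.15)(0.2100) + (-0.45)(0.2600) = 0.1925
adj(I−A) = Cᵀ =
  [ 0.6200   0.3000   0.3675]
  [ 0.2100   0.3500   0.1400]
  [ 0.2600   0.2500   0.4025]
(I − A)⁻¹ = adj(I−A) / det(I−A) ≈
  [   3.2208     1.5584     1.9091]
  [   1.0909     1.8182     0.7273]
  [   1.3506     1.2987     2.0909]
x = (I − A)⁻¹ d = adj(I−A)·d / det(I−A), with det(I−A) = 0.1925:
  x_1 = (0.6200·370 + 0.3000·100 + 0.3675·70) / 0.1925 = 285.125 / 0.1925 ≈ 1481.169
  x_2 = (0.2100·370 + 0.3500·100 + 0.1400·70) / 0.1925 = 122.50 / 0.1925 ≈ 636.364
  x_3 = (0.2600·370 + 0.2500·100 + 0.4025·70) / 0.1925 = 149.375 / 0.1925 ≈ 775.974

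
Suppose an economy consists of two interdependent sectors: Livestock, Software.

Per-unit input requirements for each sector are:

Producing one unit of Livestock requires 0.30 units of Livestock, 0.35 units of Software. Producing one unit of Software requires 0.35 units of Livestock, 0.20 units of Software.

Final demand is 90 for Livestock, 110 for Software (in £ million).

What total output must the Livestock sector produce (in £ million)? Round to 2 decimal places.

I − A =
  [   0.70    -0.35]
  [  -0.35     0.80]
det(I−A) = (0.70)(0.80) − (-0.35)(-0.35) = 0.4375
adj(I−A) = [[0.80, 0.35], [0.35, 0.70]]
(I − A)⁻¹ = adj(I−A) / det(I−A) ≈
  [   1.8286     0.8000]
  [   0.8000     1.6000]
x = (I − A)⁻¹ d = adj(I−A)·d / det(I−A), with det(I−A) = 0.4375:
  x_L = (0.80·90 + 0.35·110) / 0.4375 = 110.50 / 0.4375 ≈ 252.57
  x_S = (0.35·90 + 0.70·110) / 0.4375 = 108.50 / 0.4375 = 248.00

x_L = 252.57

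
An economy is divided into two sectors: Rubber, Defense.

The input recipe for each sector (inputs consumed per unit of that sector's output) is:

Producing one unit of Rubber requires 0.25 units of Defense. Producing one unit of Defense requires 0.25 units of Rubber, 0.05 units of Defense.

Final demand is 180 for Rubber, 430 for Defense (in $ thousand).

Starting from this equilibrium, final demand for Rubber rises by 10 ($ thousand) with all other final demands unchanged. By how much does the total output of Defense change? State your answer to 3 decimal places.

Δx_2 = 2.817

I − A =
  [   1.00    -0.25]
  [  -0.25     0.95]
det(I−A) = (1.00)(0.95) − (-0.25)(-0.25) = 0.8875
adj(I−A) = [[0.95, 0.25], [0.25, 1.00]]
(I − A)⁻¹ = adj(I−A) / det(I−A) ≈
  [   1.0704     0.2817]
  [   0.2817     1.1268]
Δx = (I − A)⁻¹ Δd with Δd having +10 in the Rubber component and 0 elsewhere.
So Δx_2 = L_21 · (+10), where L_21 = adj(I−A)_21 / det(I−A) = 0.25 / 0.8875.
Δx_2 = 0.25 × (+10) / 0.8875 = 2.50 / 0.8875 ≈ 2.817.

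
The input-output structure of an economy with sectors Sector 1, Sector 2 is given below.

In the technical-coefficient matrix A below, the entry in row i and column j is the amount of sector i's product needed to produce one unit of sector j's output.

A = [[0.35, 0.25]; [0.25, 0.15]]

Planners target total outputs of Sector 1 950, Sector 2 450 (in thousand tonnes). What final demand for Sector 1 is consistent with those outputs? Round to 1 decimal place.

I − A =
  [   0.65    -0.25]
  [  -0.25     0.85]
d = (I − A) x:
  d_1 = (+0.65)·950 + (-0.25)·450 = 505.0
  d_2 = (-0.25)·950 + (+0.85)·450 = 145.0

d_1 = 505.0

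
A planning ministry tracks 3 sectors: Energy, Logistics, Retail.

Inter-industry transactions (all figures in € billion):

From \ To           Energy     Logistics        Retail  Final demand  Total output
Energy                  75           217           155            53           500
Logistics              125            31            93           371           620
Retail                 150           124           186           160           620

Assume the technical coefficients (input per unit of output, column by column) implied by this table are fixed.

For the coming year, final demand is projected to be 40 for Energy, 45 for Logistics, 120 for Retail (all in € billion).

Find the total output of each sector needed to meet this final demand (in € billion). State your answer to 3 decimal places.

Technical coefficients a_ij = z_ij / X_j:
  a_11 = 75/500 = 0.15, a_21 = 125/500 = 0.25, a_31 = 150/500 = 0.30
  a_12 = 217/620 = 0.35, a_22 = 31/620 = 0.05, a_32 = 124/620 = 0.20
  a_13 = 155/620 = 0.25, a_23 = 93/620 = 0.15, a_33 = 186/620 = 0.30
I − A =
  [   0.85    -0.35    -0.25]
  [  -0.25     0.95    -0.15]
  [  -0.30    -0.20     0.70]
Cofactors of I−A, C_ij = (−1)^(i+j)·(minor ij) (rows/columns in the sector order above):
  C_11 = (0.95)(0.70) − (-0.15)(-0.20) = 0.6350
  C_12 = −[(-0.25)(0.70) − (-0.15)(-0.30)] = 0.2200
  C_13 = (-0.25)(-0.20) − (0.95)(-0.30) = 0.3350
  C_21 = −[(-0.35)(0.70) − (-0.25)(-0.20)] = 0.2950
  C_22 = (0.85)(0.70) − (-0.25)(-0.30) = 0.5200
  C_23 = −[(0.85)(-0.20) − (-0.35)(-0.30)] = 0.2750
  C_31 = (-0.35)(-0.15) − (-0.25)(0.95) = 0.2900
  C_32 = −[(0.85)(-0.15) − (-0.25)(-0.25)] = 0.1900
  C_33 = (0.85)(0.95) − (-0.35)(-0.25) = 0.7200
det(I−A) = Σ_j (I−A)_1j·C_1j = (0.85)(0.6350) + (-0.35)(0.2200) + (-0.25)(0.3350) = 0.3790
adj(I−A) = Cᵀ =
  [ 0.6350   0.2950   0.2900]
  [ 0.2200   0.5200   0.1900]
  [ 0.3350   0.2750   0.7200]
(I − A)⁻¹ = adj(I−A) / det(I−A) ≈
  [   1.6755     0.7784     0.7652]
  [   0.5805     1.3720     0.5013]
  [   0.8839     0.7256     1.8997]
x = (I − A)⁻¹ d = adj(I−A)·d / det(I−A), with det(I−A) = 0.3790:
  x_1 = (0.6350·40 + 0.2950·45 + 0.2900·120) / 0.3790 = 73.475 / 0.3790 ≈ 193.865
  x_2 = (0.2200·40 + 0.5200·45 + 0.1900·120) / 0.3790 = 55.00 / 0.3790 ≈ 145.119
  x_3 = (0.3350·40 + 0.2750·45 + 0.7200·120) / 0.3790 = 112.175 / 0.3790 ≈ 295.976

x_1 = 193.865, x_2 = 145.119, x_3 = 295.976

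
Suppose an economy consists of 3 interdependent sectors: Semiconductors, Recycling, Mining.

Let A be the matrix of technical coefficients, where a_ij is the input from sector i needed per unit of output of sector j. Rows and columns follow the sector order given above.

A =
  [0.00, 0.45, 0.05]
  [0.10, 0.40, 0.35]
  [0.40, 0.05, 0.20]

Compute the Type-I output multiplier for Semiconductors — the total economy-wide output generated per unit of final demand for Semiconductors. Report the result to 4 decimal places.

m_1 = 2.6406

I − A =
  [   1.00    -0.45    -0.05]
  [  -0.10     0.60    -0.35]
  [  -0.40    -0.05     0.80]
Cofactors of I−A, C_ij = (−1)^(i+j)·(minor ij) (rows/columns in the sector order above):
  C_11 = (0.60)(0.80) − (-0.35)(-0.05) = 0.4625
  C_12 = −[(-0.10)(0.80) − (-0.35)(-0.40)] = 0.2200
  C_13 = (-0.10)(-0.05) − (0.60)(-0.40) = 0.2450
  C_21 = −[(-0.45)(0.80) − (-0.05)(-0.05)] = 0.3625
  C_22 = (1.00)(0.80) − (-0.05)(-0.40) = 0.7800
  C_23 = −[(1.00)(-0.05) − (-0.45)(-0.40)] = 0.2300
  C_31 = (-0.45)(-0.35) − (-0.05)(0.60) = 0.1875
  C_32 = −[(1.00)(-0.35) − (-0.05)(-0.10)] = 0.3550
  C_33 = (1.00)(0.60) − (-0.45)(-0.10) = 0.5550
det(I−A) = Σ_j (I−A)_1j·C_1j = (1.00)(0.4625) + (-0.45)(0.2200) + (-0.05)(0.2450) = 0.35125
adj(I−A) = Cᵀ =
  [ 0.4625   0.3625   0.1875]
  [ 0.2200   0.7800   0.3550]
  [ 0.2450   0.2300   0.5550]
(I − A)⁻¹ = adj(I−A) / det(I−A) ≈
  [   1.31673     1.03203     0.53381]
  [   0.62633     2.22064     1.01068]
  [   0.69751     0.65480     1.58007]
The output multiplier for sector j is the column-j sum of the Leontief inverse (I − A)⁻¹ = adj(I−A) / det(I−A).
Column 1 of adj(I−A): (0.4625, 0.2200, 0.2450); det(I−A) = 0.35125.
m_1 = (0.4625 + 0.2200 + 0.2450) / 0.35125 = 0.9275 / 0.35125 ≈ 2.6406.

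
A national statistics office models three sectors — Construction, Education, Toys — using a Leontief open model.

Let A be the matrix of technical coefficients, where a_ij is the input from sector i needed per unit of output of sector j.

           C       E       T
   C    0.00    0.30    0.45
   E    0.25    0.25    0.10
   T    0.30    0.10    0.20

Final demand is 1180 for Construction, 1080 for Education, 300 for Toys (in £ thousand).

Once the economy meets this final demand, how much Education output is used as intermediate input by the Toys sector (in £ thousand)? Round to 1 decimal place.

I − A =
  [   1.00    -0.30    -0.45]
  [  -0.25     0.75    -0.10]
  [  -0.30    -0.10     0.80]
Cofactors of I−A, C_ij = (−1)^(i+j)·(minor ij) (rows/columns in the sector order above):
  C_11 = (0.75)(0.80) − (-0.10)(-0.10) = 0.5900
  C_12 = −[(-0.25)(0.80) − (-0.10)(-0.30)] = 0.2300
  C_13 = (-0.25)(-0.10) − (0.75)(-0.30) = 0.2500
  C_21 = −[(-0.30)(0.80) − (-0.45)(-0.10)] = 0.2850
  C_22 = (1.00)(0.80) − (-0.45)(-0.30) = 0.6650
  C_23 = −[(1.00)(-0.10) − (-0.30)(-0.30)] = 0.1900
  C_31 = (-0.30)(-0.10) − (-0.45)(0.75) = 0.3675
  C_32 = −[(1.00)(-0.10) − (-0.45)(-0.25)] = 0.2125
  C_33 = (1.00)(0.75) − (-0.30)(-0.25) = 0.6750
det(I−A) = Σ_j (I−A)_1j·C_1j = (1.00)(0.5900) + (-0.30)(0.2300) + (-0.45)(0.2500) = 0.4085
adj(I−A) = Cᵀ =
  [ 0.5900   0.2850   0.3675]
  [ 0.2300   0.6650   0.2125]
  [ 0.2500   0.1900   0.6750]
(I − A)⁻¹ = adj(I−A) / det(I−A) ≈
  [   1.4443     0.6977     0.8996]
  [   0.5630     1.6279     0.5202]
  [   0.6120     0.4651     1.6524]
First solve x = (I − A)⁻¹ d = adj(I−A)·d / det(I−A); in particular x_T = (0.2500·1180 + 0.1900·1080 + 0.6750·300) / 0.4085 = 702.70 / 0.4085 ≈ 1720.196.
Intermediate flow from E to T: z_ET = a_ET · x_T = 0.10 × 702.70 / 0.4085 = 70.27 / 0.4085 ≈ 172.0.

z_ET = 172.0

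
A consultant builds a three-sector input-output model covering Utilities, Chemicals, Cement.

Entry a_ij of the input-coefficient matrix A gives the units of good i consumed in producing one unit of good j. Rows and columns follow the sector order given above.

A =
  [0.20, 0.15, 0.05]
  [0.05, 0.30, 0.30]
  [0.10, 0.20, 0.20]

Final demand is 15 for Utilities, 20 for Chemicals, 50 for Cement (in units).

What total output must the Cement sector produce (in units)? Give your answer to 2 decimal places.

x_3 = 83.85

I − A =
  [   0.80    -0.15    -0.05]
  [  -0.05     0.70    -0.30]
  [  -0.10    -0.20     0.80]
Cofactors of I−A, C_ij = (−1)^(i+j)·(minor ij) (rows/columns in the sector order above):
  C_11 = (0.70)(0.80) − (-0.30)(-0.20) = 0.5000
  C_12 = −[(-0.05)(0.80) − (-0.30)(-0.10)] = 0.0700
  C_13 = (-0.05)(-0.20) − (0.70)(-0.10) = 0.0800
  C_21 = −[(-0.15)(0.80) − (-0.05)(-0.20)] = 0.1300
  C_22 = (0.80)(0.80) − (-0.05)(-0.10) = 0.6350
  C_23 = −[(0.80)(-0.20) − (-0.15)(-0.10)] = 0.1750
  C_31 = (-0.15)(-0.30) − (-0.05)(0.70) = 0.0800
  C_32 = −[(0.80)(-0.30) − (-0.05)(-0.05)] = 0.2425
  C_33 = (0.80)(0.70) − (-0.15)(-0.05) = 0.5525
det(I−A) = Σ_j (I−A)_1j·C_1j = (0.80)(0.5000) + (-0.15)(0.0700) + (-0.05)(0.0800) = 0.3855
adj(I−A) = Cᵀ =
  [ 0.5000   0.1300   0.0800]
  [ 0.0700   0.6350   0.2425]
  [ 0.0800   0.1750   0.5525]
(I − A)⁻¹ = adj(I−A) / det(I−A) ≈
  [   1.2970     0.3372     0.2075]
  [   0.1816     1.6472     0.6291]
  [   0.2075     0.4540     1.4332]
x = (I − A)⁻¹ d = adj(I−A)·d / det(I−A), with det(I−A) = 0.3855:
  x_1 = (0.5000·15 + 0.1300·20 + 0.0800·50) / 0.3855 = 14.10 / 0.3855 ≈ 36.58
  x_2 = (0.0700·15 + 0.6350·20 + 0.2425·50) / 0.3855 = 25.875 / 0.3855 ≈ 67.12
  x_3 = (0.0800·15 + 0.1750·20 + 0.5525·50) / 0.3855 = 32.325 / 0.3855 ≈ 83.85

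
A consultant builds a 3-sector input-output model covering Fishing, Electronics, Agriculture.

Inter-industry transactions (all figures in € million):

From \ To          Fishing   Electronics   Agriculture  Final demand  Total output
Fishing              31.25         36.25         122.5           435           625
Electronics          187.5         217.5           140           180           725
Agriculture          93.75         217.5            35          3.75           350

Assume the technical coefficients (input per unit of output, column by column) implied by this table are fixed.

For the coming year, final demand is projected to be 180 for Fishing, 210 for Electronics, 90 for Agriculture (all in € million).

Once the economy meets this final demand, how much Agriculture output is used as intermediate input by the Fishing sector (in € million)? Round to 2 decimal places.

z_31 = 55.22

Technical coefficients a_ij = z_ij / X_j:
  a_11 = 31.25/625 = 0.05, a_21 = 187.5/625 = 0.30, a_31 = 93.75/625 = 0.15
  a_12 = 36.25/725 = 0.05, a_22 = 217.5/725 = 0.30, a_32 = 217.5/725 = 0.30
  a_13 = 122.5/350 = 0.35, a_23 = 140/350 = 0.40, a_33 = 35/350 = 0.10
I − A =
  [   0.95    -0.05    -0.35]
  [  -0.30     0.70    -0.40]
  [  -0.15    -0.30     0.90]
Cofactors of I−A, C_ij = (−1)^(i+j)·(minor ij) (rows/columns in the sector order above):
  C_11 = (0.70)(0.90) − (-0.40)(-0.30) = 0.5100
  C_12 = −[(-0.30)(0.90) − (-0.40)(-0.15)] = 0.3300
  C_13 = (-0.30)(-0.30) − (0.70)(-0.15) = 0.1950
  C_21 = −[(-0.05)(0.90) − (-0.35)(-0.30)] = 0.1500
  C_22 = (0.95)(0.90) − (-0.35)(-0.15) = 0.8025
  C_23 = −[(0.95)(-0.30) − (-0.05)(-0.15)] = 0.2925
  C_31 = (-0.05)(-0.40) − (-0.35)(0.70) = 0.2650
  C_32 = −[(0.95)(-0.40) − (-0.35)(-0.30)] = 0.4850
  C_33 = (0.95)(0.70) − (-0.05)(-0.30) = 0.6500
det(I−A) = Σ_j (I−A)_1j·C_1j = (0.95)(0.5100) + (-0.05)(0.3300) + (-0.35)(0.1950) = 0.39975
adj(I−A) = Cᵀ =
  [ 0.5100   0.1500   0.2650]
  [ 0.3300   0.8025   0.4850]
  [ 0.1950   0.2925   0.6500]
(I − A)⁻¹ = adj(I−A) / det(I−A) ≈
  [   1.2758     0.3752     0.6629]
  [   0.8255     2.0075     1.2133]
  [   0.4878     0.7317     1.6260]
First solve x = (I − A)⁻¹ d = adj(I−A)·d / det(I−A); in particular x_1 = (0.5100·180 + 0.1500·210 + 0.2650·90) / 0.39975 = 147.15 / 0.39975 ≈ 368.1051.
Intermediate flow from 3 to 1: z_31 = a_31 · x_1 = 0.15 × 147.15 / 0.39975 = 22.0725 / 0.39975 ≈ 55.22.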